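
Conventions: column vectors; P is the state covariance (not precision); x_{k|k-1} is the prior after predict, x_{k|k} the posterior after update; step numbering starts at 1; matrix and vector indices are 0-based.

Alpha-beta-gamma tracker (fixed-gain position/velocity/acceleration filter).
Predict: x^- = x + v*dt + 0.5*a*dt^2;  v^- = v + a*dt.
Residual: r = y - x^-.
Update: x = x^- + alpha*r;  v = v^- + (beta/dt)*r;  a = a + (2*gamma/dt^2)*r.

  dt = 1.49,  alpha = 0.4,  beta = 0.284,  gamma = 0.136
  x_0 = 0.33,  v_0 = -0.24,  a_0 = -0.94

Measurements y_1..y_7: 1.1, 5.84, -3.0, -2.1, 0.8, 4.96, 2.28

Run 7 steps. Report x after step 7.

x_post = 4.1908

step 1: x_pred=-1.0710  r=2.1710  x^+=-0.2026  v^+=-1.2268  a^+=-0.6740
step 2: x_pred=-2.7787  r=8.6187  x^+=0.6688  v^+=-0.5883  a^+=0.3819
step 3: x_pred=0.2162  r=-3.2162  x^+=-1.0703  v^+=-0.6322  a^+=-0.0121
step 4: x_pred=-2.0258  r=-0.0742  x^+=-2.0555  v^+=-0.6644  a^+=-0.0212
step 5: x_pred=-3.0690  r=3.8690  x^+=-1.5214  v^+=0.0414  a^+=0.4528
step 6: x_pred=-0.9570  r=5.9170  x^+=1.4098  v^+=1.8439  a^+=1.1777
step 7: x_pred=5.4646  r=-3.1846  x^+=4.1908  v^+=2.9918  a^+=0.7876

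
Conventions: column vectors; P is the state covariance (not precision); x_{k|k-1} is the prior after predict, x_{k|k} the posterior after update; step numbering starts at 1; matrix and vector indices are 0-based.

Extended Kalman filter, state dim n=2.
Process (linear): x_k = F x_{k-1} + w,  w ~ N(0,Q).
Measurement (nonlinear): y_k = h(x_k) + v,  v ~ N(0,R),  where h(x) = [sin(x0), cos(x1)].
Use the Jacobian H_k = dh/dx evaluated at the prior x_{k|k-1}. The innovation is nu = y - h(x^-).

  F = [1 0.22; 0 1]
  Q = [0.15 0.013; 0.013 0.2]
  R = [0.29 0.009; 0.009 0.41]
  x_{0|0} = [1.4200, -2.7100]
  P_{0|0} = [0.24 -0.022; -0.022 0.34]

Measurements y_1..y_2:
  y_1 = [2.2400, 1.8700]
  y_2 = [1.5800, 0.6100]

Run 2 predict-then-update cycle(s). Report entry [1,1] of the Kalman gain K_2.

K[1,1] = 0.6106

step 1: x^-=[0.8238, -2.7100]  P^-=[0.3968 0.0658; 0.0658 0.5400]  H_jac=[0.6794 0.0000; 0.0000 0.4183]  S=[0.4732 0.0277; 0.0277 0.5045]  K=[0.5684 0.0234; 0.0685 0.4440]  nu=[1.5063, 2.7783]  x^+=[1.7448, -1.3733]  P^+=[0.2429 0.0351; 0.0351 0.4366]
step 2: x^-=[1.4427, -1.3733]  P^-=[0.4295 0.1442; 0.1442 0.6366]  H_jac=[0.1278 0.0000; 0.0000 0.9806]  S=[0.2970 0.0271; 0.0271 1.0221]  K=[0.1726 0.1337; 0.0064 0.6106]  nu=[0.5882, 0.4138]  x^+=[1.5995, -1.1169]  P^+=[0.4011 0.0575; 0.0575 0.2554]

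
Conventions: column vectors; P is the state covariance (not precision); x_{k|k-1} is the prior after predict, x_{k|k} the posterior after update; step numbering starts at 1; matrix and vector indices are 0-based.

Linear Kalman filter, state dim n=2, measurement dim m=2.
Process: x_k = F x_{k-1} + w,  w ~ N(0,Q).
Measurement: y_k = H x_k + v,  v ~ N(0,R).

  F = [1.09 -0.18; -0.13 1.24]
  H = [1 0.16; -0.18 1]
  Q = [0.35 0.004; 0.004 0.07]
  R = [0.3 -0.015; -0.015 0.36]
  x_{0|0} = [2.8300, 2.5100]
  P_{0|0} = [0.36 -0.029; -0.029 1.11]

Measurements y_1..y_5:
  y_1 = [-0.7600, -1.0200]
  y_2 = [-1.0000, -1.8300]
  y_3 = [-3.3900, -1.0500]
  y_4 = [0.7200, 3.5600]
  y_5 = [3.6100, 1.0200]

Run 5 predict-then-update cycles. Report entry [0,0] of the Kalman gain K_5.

K[0,0] = 0.6419

step 1: x^-=[2.6329, 2.7445]  P^-=[0.8251 -0.3346; -0.3346 1.7922]  S=[1.0639 -0.2018; -0.2018 2.2994]  K=[0.6970 -0.1490; 0.1096 0.8152]  nu=[-3.8320, -3.2906]  x^+=[0.4523, -0.3580]  P^+=[0.2154 -0.0253; -0.0253 0.2873]
step 2: x^-=[0.5575, -0.5028]  P^-=[0.6251 -0.1254; -0.1254 0.5235]  S=[0.8984 -0.1656; -0.1656 0.9489]  K=[0.6481 -0.1377; 0.0617 0.5863]  nu=[-1.4770, -1.2269]  x^+=[-0.2309, -1.3131]  P^+=[0.2002 -0.0232; -0.0232 0.2059]
step 3: x^-=[-0.0153, -1.5982]  P^-=[0.6037 -0.1023; -0.1023 0.3975]  S=[0.8811 -0.1594; -0.1594 0.8139]  K=[0.6424 -0.1334; 0.0503 0.5209]  nu=[-3.1190, 0.5455]  x^+=[-2.0918, -1.4711]  P^+=[0.1982 -0.0220; -0.0220 0.1828]
step 4: x^-=[-2.0152, -1.5522]  P^-=[0.6001 -0.0951; -0.0951 0.3615]  S=[0.8789 -0.1575; -0.1575 0.7752]  K=[0.6419 -0.1316; 0.0469 0.4980]  nu=[2.9836, 4.7494]  x^+=[-0.7251, 0.9527]  P^+=[0.1980 -0.0214; -0.0214 0.1747]
step 5: x^-=[-0.9619, 1.2756]  P^-=[0.5992 -0.0924; -0.0924 0.3489]  S=[0.8786 -0.1568; -0.1568 0.7616]  K=[0.6419 -0.1308; 0.0457 0.4894]  nu=[4.3678, -0.4288]  x^+=[1.8977, 1.2653]  P^+=[0.1979 -0.0211; -0.0211 0.1717]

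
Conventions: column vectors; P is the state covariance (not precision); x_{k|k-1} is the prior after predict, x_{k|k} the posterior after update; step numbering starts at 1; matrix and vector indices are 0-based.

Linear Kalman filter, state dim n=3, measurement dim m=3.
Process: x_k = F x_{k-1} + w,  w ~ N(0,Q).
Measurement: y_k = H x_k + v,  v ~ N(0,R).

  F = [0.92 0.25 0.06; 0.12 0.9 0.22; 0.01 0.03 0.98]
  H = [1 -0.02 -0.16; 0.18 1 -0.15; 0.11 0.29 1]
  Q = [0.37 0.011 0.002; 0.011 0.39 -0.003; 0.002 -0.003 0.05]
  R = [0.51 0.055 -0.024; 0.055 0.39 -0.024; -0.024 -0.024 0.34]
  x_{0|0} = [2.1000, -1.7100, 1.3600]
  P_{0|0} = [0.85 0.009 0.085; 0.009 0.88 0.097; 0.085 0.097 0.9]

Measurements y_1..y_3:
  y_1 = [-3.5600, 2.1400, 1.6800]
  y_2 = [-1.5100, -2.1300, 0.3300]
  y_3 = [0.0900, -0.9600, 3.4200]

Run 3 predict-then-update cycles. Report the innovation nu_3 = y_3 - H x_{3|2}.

innov = [1.6190, -0.0999, 2.6789]

step 1: x^-=[1.5861, -0.9878, 1.3025]  P^-=[1.1641 0.3508 0.1702; 0.3508 1.2034 0.3123; 0.1702 0.3123 0.9226]  S=[1.6317 0.5327 0.1969; 0.5327 1.6753 0.5931; 0.1969 0.5931 1.6189]  K=[0.6555 0.0592 0.1457; -0.0770 0.6850 0.1907; -0.0372 -0.1073 0.6812]  nu=[-4.9575, 3.0377, 0.4895]  x^+=[-1.4124, 1.5683, 1.4944]  P^+=[0.3335 -0.0048 -0.0029; -0.0048 0.2557 -0.0234; -0.0029 -0.0234 0.2422]
step 2: x^-=[-0.8177, 1.5708, 1.4974]  P^-=[0.6659 0.1013 0.0127; 0.1013 0.6032 0.0353; 0.0127 0.0353 0.2814]  S=[1.1755 0.2626 0.0400; 0.2626 1.0463 0.1742; 0.0400 0.1742 0.7100]  K=[0.5473 0.0524 0.1187; -0.0635 0.5758 0.1741; -0.0273 -0.0694 0.4314]  nu=[-0.4213, -3.3290, -1.5330]  x^+=[-1.4046, -0.5863, 1.0785]  P^+=[0.2785 -0.0030 -0.0038; -0.0030 0.2152 -0.0152; -0.0038 -0.0152 0.1538]
step 3: x^-=[-1.3741, -0.4590, 1.0253]  P^-=[0.6175 0.0872 0.0080; 0.0872 0.5689 0.0223; 0.0080 0.0223 0.1970]  S=[1.1268 0.2414 0.0405; 0.2414 1.0076 0.1605; 0.0405 0.1605 0.6125]  K=[0.5304 0.0499 0.1170; -0.0631 0.5636 0.1780; -0.0218 -0.0562 0.3497]  nu=[1.6190, -0.0999, 2.6789]  x^+=[-0.2070, -0.1406, 1.9324]  P^+=[0.2699 -0.0032 -0.0029; -0.0032 0.2108 -0.0123; -0.0029 -0.0123 0.1247]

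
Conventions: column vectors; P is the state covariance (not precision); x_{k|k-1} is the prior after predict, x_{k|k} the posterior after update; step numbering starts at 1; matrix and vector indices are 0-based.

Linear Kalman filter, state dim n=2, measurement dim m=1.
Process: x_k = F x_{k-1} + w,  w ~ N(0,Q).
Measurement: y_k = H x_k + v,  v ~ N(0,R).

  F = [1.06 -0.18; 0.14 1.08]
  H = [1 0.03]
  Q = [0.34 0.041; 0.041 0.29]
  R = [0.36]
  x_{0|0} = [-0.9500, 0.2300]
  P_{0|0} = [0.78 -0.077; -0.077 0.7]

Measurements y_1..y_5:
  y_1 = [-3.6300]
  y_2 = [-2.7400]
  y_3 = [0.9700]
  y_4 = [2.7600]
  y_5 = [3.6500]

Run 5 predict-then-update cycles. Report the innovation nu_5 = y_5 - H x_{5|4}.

step 1: x^-=[-1.0484, 0.1154]  P^-=[1.2685 -0.0655; -0.0655 1.0985]  S=[1.6255]  K=[0.7791; -0.0200]  nu=[-2.5851]  x^+=[-3.0625, 0.1672]  P^+=[0.2817 -0.0402; -0.0402 1.0978]
step 2: x^-=[-3.2764, -0.2482]  P^-=[0.7074 -0.1756; -0.1756 1.5639]  S=[1.0583]  K=[0.6635; -0.1216]  nu=[0.5438]  x^+=[-2.9156, -0.3143]  P^+=[0.2416 -0.0902; -0.0902 1.5482]
step 3: x^-=[-3.0339, -0.7476]  P^-=[0.6960 -0.3251; -0.3251 2.0733]  S=[1.0384]  K=[0.6609; -0.2532]  nu=[4.0264]  x^+=[-0.3729, -1.7671]  P^+=[0.2425 -0.1514; -0.1514 2.0068]
step 4: x^-=[-0.0772, -1.9607]  P^-=[0.7352 -0.4826; -0.4826 2.5897]  S=[1.0686]  K=[0.6745; -0.3789]  nu=[2.8960]  x^+=[1.8761, -3.0581]  P^+=[0.2491 -0.2095; -0.2095 2.4362]
step 5: x^-=[2.5391, -3.0401]  P^-=[0.7788 -0.6302; -0.6302 3.0731]  S=[1.1037]  K=[0.6885; -0.4874]  nu=[1.2021]  x^+=[3.3667, -3.6260]  P^+=[0.2556 -0.2598; -0.2598 2.8109]

innov = [1.2021]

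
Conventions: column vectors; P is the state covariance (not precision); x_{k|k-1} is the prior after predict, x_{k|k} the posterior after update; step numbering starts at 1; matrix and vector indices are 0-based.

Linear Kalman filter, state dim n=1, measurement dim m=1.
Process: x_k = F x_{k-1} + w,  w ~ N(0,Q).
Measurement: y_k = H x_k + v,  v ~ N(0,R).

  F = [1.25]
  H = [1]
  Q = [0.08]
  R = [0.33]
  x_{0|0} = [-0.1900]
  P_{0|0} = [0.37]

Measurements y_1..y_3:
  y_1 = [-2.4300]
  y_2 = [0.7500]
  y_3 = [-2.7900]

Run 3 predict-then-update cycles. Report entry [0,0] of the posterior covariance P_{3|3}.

P_post[0,0] = 0.1744

step 1: x^-=[-0.2375]  P^-=[0.6581]  S=[0.9881]  K=[0.6660]  nu=[-2.1925]  x^+=[-1.6978]  P^+=[0.2198]
step 2: x^-=[-2.1222]  P^-=[0.4234]  S=[0.7534]  K=[0.5620]  nu=[2.8722]  x^+=[-0.5080]  P^+=[0.1855]
step 3: x^-=[-0.6350]  P^-=[0.3698]  S=[0.6998]  K=[0.5284]  nu=[-2.1550]  x^+=[-1.7738]  P^+=[0.1744]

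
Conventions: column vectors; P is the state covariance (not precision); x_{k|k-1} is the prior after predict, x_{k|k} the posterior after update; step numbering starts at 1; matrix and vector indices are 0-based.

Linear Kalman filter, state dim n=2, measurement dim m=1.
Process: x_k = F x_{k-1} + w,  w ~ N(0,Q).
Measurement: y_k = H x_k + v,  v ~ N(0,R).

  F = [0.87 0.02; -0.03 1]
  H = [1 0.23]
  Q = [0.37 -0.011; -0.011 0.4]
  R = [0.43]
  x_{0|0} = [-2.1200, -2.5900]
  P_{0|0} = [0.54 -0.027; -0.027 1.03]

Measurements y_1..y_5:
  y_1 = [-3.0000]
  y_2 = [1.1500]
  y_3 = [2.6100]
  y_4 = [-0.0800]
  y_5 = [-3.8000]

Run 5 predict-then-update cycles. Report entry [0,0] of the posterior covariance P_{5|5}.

P_post[0,0] = 0.3362

step 1: x^-=[-1.8962, -2.5264]  P^-=[0.7782 -0.0280; -0.0280 1.4321]  S=[1.2711]  K=[0.6072; 0.2371]  nu=[-0.5227]  x^+=[-2.2136, -2.6504]  P^+=[0.3096 -0.2110; -0.2110 1.3606]
step 2: x^-=[-1.9788, -2.5839]  P^-=[0.5975 -0.1753; -0.1753 1.7736]  S=[1.0407]  K=[0.5354; 0.2235]  nu=[3.7231]  x^+=[0.0146, -1.7517]  P^+=[0.2992 -0.2998; -0.2998 1.7216]
step 3: x^-=[-0.0223, -1.7522]  P^-=[0.5867 -0.2451; -0.2451 2.1398]  S=[1.0172]  K=[0.5214; 0.2429]  nu=[3.0353]  x^+=[1.5603, -1.0148]  P^+=[0.3102 -0.3739; -0.3739 2.0798]
step 4: x^-=[1.3371, -1.0616]  P^-=[0.5926 -0.3026; -0.3026 2.5025]  S=[1.0158]  K=[0.5149; 0.2688]  nu=[-1.1730]  x^+=[0.7332, -1.3769]  P^+=[0.3233 -0.4431; -0.4431 2.4291]
step 5: x^-=[0.6104, -1.3989]  P^-=[0.6003 -0.3561; -0.3561 2.8560]  S=[1.0175]  K=[0.5094; 0.2956]  nu=[-4.0886]  x^+=[-1.4725, -2.6074]  P^+=[0.3362 -0.5093; -0.5093 2.7671]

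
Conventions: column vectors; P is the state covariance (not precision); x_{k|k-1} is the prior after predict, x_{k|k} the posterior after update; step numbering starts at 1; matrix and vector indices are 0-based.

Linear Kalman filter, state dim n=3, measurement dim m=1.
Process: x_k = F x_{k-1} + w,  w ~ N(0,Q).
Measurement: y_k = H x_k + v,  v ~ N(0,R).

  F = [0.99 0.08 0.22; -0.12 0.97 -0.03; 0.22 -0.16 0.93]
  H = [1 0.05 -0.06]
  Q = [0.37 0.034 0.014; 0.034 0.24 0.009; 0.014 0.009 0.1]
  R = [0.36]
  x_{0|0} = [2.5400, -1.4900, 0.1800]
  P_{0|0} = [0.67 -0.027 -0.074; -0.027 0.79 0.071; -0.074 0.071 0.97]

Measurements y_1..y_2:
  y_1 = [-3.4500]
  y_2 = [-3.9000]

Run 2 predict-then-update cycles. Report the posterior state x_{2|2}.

step 1: x^-=[2.4350, -1.7555, 0.9646]  P^-=[1.0447 0.0028 0.2831; 0.0028 0.9955 -0.0915; 0.2831 -0.0915 0.9421]  S=[1.3774]  K=[0.7462; 0.0421; 0.1612]  nu=[-5.7393]  x^+=[-1.8477, -1.9973, 0.0394]  P^+=[0.2777 -0.0405 0.1175; -0.0405 0.9930 -0.1009; 0.1175 -0.1009 0.9063]
step 2: x^-=[-1.9804, -1.7168, -0.0503]  P^-=[0.7336 0.0057 0.3628; 0.0057 1.1953 -0.2925; 0.3628 -0.2925 1.0037]  S=[1.0590]  K=[0.6724; 0.0784; 0.2719]  nu=[-1.8368]  x^+=[-3.2155, -1.8608, -0.5497]  P^+=[0.2547 -0.0501 0.1692; -0.0501 1.1888 -0.3151; 0.1692 -0.3151 0.9254]

x_post = [-3.2155, -1.8608, -0.5497]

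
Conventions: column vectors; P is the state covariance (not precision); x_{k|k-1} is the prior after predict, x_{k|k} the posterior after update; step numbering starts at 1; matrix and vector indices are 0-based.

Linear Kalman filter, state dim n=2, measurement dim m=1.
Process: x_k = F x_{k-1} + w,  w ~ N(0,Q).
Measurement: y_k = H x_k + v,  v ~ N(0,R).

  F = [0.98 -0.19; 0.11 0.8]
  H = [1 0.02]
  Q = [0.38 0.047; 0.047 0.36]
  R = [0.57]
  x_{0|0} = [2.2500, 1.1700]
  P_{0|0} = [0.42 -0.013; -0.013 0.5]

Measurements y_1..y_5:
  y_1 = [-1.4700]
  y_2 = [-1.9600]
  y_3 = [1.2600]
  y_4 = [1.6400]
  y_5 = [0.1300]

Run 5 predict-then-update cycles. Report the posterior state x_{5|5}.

x_post = [0.4300, 0.4197]

step 1: x^-=[1.9827, 1.1835]  P^-=[0.8063 0.0064; 0.0064 0.6828]  S=[1.3768]  K=[0.5857; 0.0145]  nu=[-3.4764]  x^+=[-0.0534, 1.1330]  P^+=[0.3340 -0.0054; -0.0054 0.6825]
step 2: x^-=[-0.2676, 0.9005]  P^-=[0.7274 -0.0248; -0.0248 0.7999]  S=[1.2967]  K=[0.5606; -0.0068]  nu=[-1.7104]  x^+=[-1.2264, 0.9122]  P^+=[0.3199 -0.0199; -0.0199 0.7998]
step 3: x^-=[-1.3752, 0.5948]  P^-=[0.7235 -0.0553; -0.0553 0.8723]  S=[1.2917]  K=[0.5593; -0.0293]  nu=[2.6233]  x^+=[0.0920, 0.5180]  P^+=[0.3195 -0.0341; -0.0341 0.8712]
step 4: x^-=[-0.0083, 0.4245]  P^-=[0.7310 -0.0770; -0.0770 0.9154]  S=[1.2983]  K=[0.5619; -0.0452]  nu=[1.6398]  x^+=[0.9131, 0.3504]  P^+=[0.3211 -0.0440; -0.0440 0.9128]
step 5: x^-=[0.8282, 0.3808]  P^-=[0.7378 -0.0907; -0.0907 0.9403]  S=[1.3045]  K=[0.5642; -0.0551]  nu=[-0.7058]  x^+=[0.4300, 0.4197]  P^+=[0.3226 -0.0501; -0.0501 0.9363]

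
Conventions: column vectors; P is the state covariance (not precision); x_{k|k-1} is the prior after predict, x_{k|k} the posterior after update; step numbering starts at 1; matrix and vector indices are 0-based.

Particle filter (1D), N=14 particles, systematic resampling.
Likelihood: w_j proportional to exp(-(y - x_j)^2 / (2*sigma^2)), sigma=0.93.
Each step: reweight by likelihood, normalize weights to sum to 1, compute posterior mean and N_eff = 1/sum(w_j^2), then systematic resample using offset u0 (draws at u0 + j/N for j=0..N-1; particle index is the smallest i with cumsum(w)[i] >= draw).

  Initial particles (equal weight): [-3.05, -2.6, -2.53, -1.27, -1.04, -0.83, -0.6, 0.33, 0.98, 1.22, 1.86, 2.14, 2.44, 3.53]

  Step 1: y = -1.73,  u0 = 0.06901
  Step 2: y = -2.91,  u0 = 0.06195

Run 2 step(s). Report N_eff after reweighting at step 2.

N_eff = 7.1612

step 1: w=[0.0801, 0.1417, 0.1516, 0.1942, 0.1666, 0.1374, 0.1049, 0.0189, 0.0031, 0.0014, 0.0001, 0.0000, 0.0000, 0.0000]  mean=-1.5816  Neff=6.8892  idx=[0, 1, 1, 2, 2, 3, 3, 4, 4, 4, 5, 5, 6, 8]
step 2: w=[0.1719, 0.1645, 0.1645, 0.1600, 0.1600, 0.0367, 0.0367, 0.0230, 0.0230, 0.0230, 0.0143, 0.0143, 0.0080, 0.0000]  mean=-2.3830  Neff=7.1612  idx=[0, 0, 1, 1, 2, 2, 2, 3, 3, 4, 4, 5, 8, 11]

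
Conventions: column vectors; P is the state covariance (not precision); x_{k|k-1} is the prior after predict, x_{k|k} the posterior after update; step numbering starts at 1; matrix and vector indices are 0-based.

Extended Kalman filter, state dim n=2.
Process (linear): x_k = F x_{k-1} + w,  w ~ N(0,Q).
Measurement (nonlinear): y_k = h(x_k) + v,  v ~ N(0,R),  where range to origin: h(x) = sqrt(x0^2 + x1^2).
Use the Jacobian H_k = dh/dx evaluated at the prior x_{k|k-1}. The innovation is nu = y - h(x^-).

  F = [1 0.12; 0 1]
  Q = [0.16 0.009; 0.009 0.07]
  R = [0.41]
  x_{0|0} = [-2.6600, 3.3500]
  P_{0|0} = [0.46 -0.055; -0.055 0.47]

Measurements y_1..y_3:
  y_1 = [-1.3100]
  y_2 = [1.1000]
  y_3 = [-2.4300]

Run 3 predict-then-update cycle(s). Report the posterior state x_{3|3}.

x_post = [-0.6252, -0.4639]

step 1: x^-=[-2.2580, 3.3500]  P^-=[0.6136 0.0104; 0.0104 0.5400]  H_jac=[-0.5589 0.8292]  S=[0.9633]  K=[-0.3470; 0.4588]  nu=[-5.3499]  x^+=[-0.4014, 0.8955]  P^+=[0.4976 0.1638; 0.1638 0.3372]
step 2: x^-=[-0.2939, 0.8955]  P^-=[0.7017 0.2132; 0.2132 0.4072]  H_jac=[-0.3119 0.9501]  S=[0.7195]  K=[-0.0225; 0.4453]  nu=[0.1575]  x^+=[-0.2975, 0.9657]  P^+=[0.7013 0.2205; 0.2205 0.2645]
step 3: x^-=[-0.1816, 0.9657]  P^-=[0.9181 0.2612; 0.2612 0.3345]  H_jac=[-0.1848 0.9828]  S=[0.6696]  K=[0.1300; 0.4189]  nu=[-3.4126]  x^+=[-0.6252, -0.4639]  P^+=[0.9068 0.2248; 0.2248 0.2170]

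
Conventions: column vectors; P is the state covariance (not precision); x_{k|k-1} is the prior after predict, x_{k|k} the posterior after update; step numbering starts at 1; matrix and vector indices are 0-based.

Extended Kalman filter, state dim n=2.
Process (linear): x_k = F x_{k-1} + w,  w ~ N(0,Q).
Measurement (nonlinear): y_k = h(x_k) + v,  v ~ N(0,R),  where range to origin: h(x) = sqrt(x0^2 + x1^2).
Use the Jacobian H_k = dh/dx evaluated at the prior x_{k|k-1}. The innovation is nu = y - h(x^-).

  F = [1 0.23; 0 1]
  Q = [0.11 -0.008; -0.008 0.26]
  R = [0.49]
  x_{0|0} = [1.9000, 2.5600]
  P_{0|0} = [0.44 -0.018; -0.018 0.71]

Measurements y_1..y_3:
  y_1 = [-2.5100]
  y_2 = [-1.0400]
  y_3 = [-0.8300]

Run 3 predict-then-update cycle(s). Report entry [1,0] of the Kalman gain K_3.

K[1,0] = 0.5294

step 1: x^-=[2.4888, 2.5600]  P^-=[0.5793 0.1373; 0.1373 0.9700]  H_jac=[0.6971 0.7170]  S=[1.4074]  K=[0.3569; 0.5622]  nu=[-6.0804]  x^+=[0.3190, -0.8583]  P^+=[0.4001 -0.1450; -0.1450 0.5252]
step 2: x^-=[0.1216, -0.8583]  P^-=[0.4711 -0.0323; -0.0323 0.7852]  H_jac=[0.1402 -0.9901]  S=[1.2780]  K=[0.0767; -0.6119]  nu=[-1.9068]  x^+=[-0.0247, 0.3085]  P^+=[0.4636 0.0277; 0.0277 0.3067]
step 3: x^-=[0.0463, 0.3085]  P^-=[0.6026 0.0903; 0.0903 0.5667]  H_jac=[0.1484 0.9889]  S=[1.0840]  K=[0.1648; 0.5294]  nu=[-1.1419]  x^+=[-0.1419, -0.2960]  P^+=[0.5731 -0.0043; -0.0043 0.2629]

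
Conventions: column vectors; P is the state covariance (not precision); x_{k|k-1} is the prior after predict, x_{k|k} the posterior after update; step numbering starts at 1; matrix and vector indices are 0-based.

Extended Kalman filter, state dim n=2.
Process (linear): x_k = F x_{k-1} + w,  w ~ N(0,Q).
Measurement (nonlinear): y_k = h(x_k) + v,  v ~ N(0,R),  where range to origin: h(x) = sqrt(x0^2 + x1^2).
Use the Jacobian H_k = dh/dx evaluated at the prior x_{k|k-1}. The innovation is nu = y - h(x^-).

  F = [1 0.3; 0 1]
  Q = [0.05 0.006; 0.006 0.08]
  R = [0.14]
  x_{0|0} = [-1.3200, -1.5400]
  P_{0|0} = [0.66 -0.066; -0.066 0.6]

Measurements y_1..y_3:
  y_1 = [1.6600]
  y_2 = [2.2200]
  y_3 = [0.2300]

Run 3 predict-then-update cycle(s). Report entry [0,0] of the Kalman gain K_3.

step 1: x^-=[-1.7820, -1.5400]  P^-=[0.7244 0.1200; 0.1200 0.6800]  H_jac=[-0.7566 -0.6539]  S=[0.9642]  K=[-0.6499; -0.5553]  nu=[-0.6952]  x^+=[-1.3302, -1.1539]  P^+=[0.3172 -0.2279; -0.2279 0.3827]
step 2: x^-=[-1.6764, -1.1539]  P^-=[0.2649 -0.1071; -0.1071 0.4627]  H_jac=[-0.8237 -0.5670]  S=[0.3684]  K=[-0.4274; -0.4725]  nu=[0.1849]  x^+=[-1.7554, -1.2413]  P^+=[0.1976 -0.1815; -0.1815 0.3804]
step 3: x^-=[-2.1278, -1.2413]  P^-=[0.1729 -0.0614; -0.0614 0.4604]  H_jac=[-0.8638 -0.5039]  S=[0.3324]  K=[-0.3562; -0.5383]  nu=[-2.2334]  x^+=[-1.3323, -0.0391]  P^+=[0.1307 -0.1252; -0.1252 0.3641]

K[0,0] = -0.3562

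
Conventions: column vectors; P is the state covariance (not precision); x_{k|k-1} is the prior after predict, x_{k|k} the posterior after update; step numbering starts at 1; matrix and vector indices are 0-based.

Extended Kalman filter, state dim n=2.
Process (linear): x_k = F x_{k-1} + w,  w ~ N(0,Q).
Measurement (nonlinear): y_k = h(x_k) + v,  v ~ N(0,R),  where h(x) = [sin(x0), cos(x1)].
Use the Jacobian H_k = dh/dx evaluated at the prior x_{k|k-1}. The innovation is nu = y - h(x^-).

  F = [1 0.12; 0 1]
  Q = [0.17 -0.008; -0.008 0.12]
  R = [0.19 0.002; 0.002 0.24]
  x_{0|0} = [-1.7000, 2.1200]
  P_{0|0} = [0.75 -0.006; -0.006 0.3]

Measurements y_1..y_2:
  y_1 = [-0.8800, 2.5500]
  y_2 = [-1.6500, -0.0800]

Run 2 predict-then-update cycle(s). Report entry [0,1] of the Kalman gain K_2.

K[0,1] = -0.0132

step 1: x^-=[-1.4456, 2.1200]  P^-=[0.9229 0.0220; 0.0220 0.4200]  H_jac=[0.1249 0.0000; 0.0000 -0.8529]  S=[0.2044 -0.0003; -0.0003 0.5456]  K=[0.5638 -0.0340; 0.0123 -0.6566]  nu=[0.1122, 3.0720]  x^+=[-1.4869, 0.1042]  P^+=[0.8573 0.0083; 0.0083 0.1847]
step 2: x^-=[-1.4744, 0.1042]  P^-=[1.0319 0.0224; 0.0224 0.3047]  H_jac=[0.0962 0.0000; 0.0000 -0.1040]  S=[0.1996 0.0018; 0.0018 0.2433]  K=[0.4977 -0.0132; 0.0120 -0.1303]  nu=[-0.6546, -1.0746]  x^+=[-1.7860, 0.2364]  P^+=[0.9825 0.0209; 0.0209 0.3006]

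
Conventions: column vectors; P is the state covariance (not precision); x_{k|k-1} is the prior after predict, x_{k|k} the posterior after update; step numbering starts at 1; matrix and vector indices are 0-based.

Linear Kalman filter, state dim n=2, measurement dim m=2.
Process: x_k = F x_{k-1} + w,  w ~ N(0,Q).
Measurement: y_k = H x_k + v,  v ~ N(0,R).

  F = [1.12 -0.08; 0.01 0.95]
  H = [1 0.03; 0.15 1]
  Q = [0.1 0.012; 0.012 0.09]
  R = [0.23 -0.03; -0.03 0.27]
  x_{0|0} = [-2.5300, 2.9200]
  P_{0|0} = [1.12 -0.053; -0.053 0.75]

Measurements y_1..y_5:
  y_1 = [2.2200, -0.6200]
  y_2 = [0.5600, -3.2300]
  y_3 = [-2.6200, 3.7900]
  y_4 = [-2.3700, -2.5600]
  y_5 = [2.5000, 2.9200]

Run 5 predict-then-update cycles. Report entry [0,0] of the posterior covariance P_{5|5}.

P_post[0,0] = 0.1210

step 1: x^-=[-3.0672, 2.7487]  P^-=[1.5192 -0.0888; -0.0888 0.7660]  S=[1.7446 0.1317; 0.1317 1.0435]  K=[0.8675 0.0238; -0.0930 0.7330]  nu=[5.2047, -2.9086]  x^+=[1.3786, 0.1324]  P^+=[0.2003 -0.0496; -0.0496 0.2081]
step 2: x^-=[1.5334, 0.1395]  P^-=[0.3615 -0.0543; -0.0543 0.2769]  S=[0.5885 -0.0221; -0.0221 0.5388]  K=[0.6124 0.0248; -0.0596 0.4964]  nu=[-0.9776, -3.5995]  x^+=[0.8453, -1.5891]  P^+=[0.1411 -0.0328; -0.0328 0.1408]
step 3: x^-=[1.0738, -1.5012]  P^-=[0.2838 -0.0320; -0.0320 0.2164]  S=[0.5121 -0.0131; -0.0131 0.4832]  K=[0.5533 0.0368; -0.0387 0.4369]  nu=[-3.6488, 5.1302]  x^+=[-0.7560, 0.8812]  P^+=[0.1269 -0.0257; -0.0257 0.1230]
step 4: x^-=[-0.9172, 0.8296]  P^-=[0.2646 -0.0232; -0.0232 0.2005]  S=[0.4934 -0.0076; -0.0076 0.4695]  K=[0.5356 0.0438; -0.0284 0.4192]  nu=[-1.4777, -3.2520]  x^+=[-1.8509, -0.4916]  P^+=[0.1225 -0.0226; -0.0226 0.1174]
step 5: x^-=[-2.0336, -0.4855]  P^-=[0.2585 -0.0196; -0.0196 0.1956]  S=[0.4875 -0.0051; -0.0051 0.4655]  K=[0.5296 0.0469; -0.0239 0.4135]  nu=[4.5482, 3.7106]  x^+=[0.5490, 0.9402]  P^+=[0.1210 -0.0214; -0.0214 0.1156]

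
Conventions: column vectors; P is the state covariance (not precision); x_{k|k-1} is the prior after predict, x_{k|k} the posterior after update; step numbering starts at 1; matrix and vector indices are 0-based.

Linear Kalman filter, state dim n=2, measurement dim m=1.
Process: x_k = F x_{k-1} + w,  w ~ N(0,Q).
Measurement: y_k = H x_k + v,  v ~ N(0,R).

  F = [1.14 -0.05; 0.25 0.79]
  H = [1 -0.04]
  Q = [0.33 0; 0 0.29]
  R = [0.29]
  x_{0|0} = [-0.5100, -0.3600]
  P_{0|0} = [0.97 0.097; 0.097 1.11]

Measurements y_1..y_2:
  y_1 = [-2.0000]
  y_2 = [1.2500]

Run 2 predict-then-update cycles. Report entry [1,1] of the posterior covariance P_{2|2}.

step 1: x^-=[-0.5634, -0.4119]  P^-=[1.5823 0.3188; 0.3188 1.0817]  S=[1.8486]  K=[0.8491; 0.1490]  nu=[-1.4531]  x^+=[-1.7972, -0.6284]  P^+=[0.2496 0.0848; 0.0848 1.0406]
step 2: x^-=[-2.0174, -0.9458]  P^-=[0.6473 0.1054; 0.1054 0.9886]  S=[0.9305]  K=[0.6912; 0.0708]  nu=[3.2295]  x^+=[0.2148, -0.7172]  P^+=[0.2028 0.0599; 0.0599 0.9839]

P_post[1,1] = 0.9839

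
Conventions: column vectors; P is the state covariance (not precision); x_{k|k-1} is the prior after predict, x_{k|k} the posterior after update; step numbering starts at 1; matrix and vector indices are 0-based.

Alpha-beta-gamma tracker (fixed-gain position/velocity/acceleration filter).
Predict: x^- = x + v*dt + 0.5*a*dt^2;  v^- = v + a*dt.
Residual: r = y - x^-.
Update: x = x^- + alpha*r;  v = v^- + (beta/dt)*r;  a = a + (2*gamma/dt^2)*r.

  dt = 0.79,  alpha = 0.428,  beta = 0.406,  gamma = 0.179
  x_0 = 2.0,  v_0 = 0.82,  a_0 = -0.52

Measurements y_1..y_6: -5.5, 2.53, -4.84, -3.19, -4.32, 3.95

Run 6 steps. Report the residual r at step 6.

step 1: x_pred=2.4855  r=-7.9855  x^+=-0.9323  v^+=-3.6948  a^+=-5.1007
step 2: x_pred=-5.4428  r=7.9728  x^+=-2.0304  v^+=-3.6269  a^+=-0.5273
step 3: x_pred=-5.0602  r=0.2202  x^+=-4.9660  v^+=-3.9303  a^+=-0.4010
step 4: x_pred=-8.1960  r=5.0060  x^+=-6.0534  v^+=-1.6743  a^+=2.4706
step 5: x_pred=-6.6052  r=2.2852  x^+=-5.6271  v^+=1.4519  a^+=3.7815
step 6: x_pred=-3.3001  r=7.2501  x^+=-0.1971  v^+=8.1653  a^+=7.9403

resid = 7.2501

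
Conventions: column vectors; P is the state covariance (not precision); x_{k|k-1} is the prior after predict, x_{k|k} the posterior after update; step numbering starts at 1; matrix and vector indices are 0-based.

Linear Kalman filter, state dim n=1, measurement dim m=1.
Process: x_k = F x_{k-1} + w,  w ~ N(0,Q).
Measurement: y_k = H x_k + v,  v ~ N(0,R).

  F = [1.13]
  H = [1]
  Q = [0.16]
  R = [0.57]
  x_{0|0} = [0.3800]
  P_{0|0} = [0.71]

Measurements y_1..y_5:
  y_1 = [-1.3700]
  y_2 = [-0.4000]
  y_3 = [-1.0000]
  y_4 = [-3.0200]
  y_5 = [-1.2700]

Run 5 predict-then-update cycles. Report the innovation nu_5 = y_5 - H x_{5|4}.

innov = [0.9135]

step 1: x^-=[0.4294]  P^-=[1.0666]  S=[1.6366]  K=[0.6517]  nu=[-1.7994]  x^+=[-0.7433]  P^+=[0.3715]
step 2: x^-=[-0.8399]  P^-=[0.6343]  S=[1.2043]  K=[0.5267]  nu=[0.4399]  x^+=[-0.6082]  P^+=[0.3002]
step 3: x^-=[-0.6873]  P^-=[0.5434]  S=[1.1134]  K=[0.4880]  nu=[-0.3127]  x^+=[-0.8399]  P^+=[0.2782]
step 4: x^-=[-0.9491]  P^-=[0.5152]  S=[1.0852]  K=[0.4748]  nu=[-2.0709]  x^+=[-1.9323]  P^+=[0.2706]
step 5: x^-=[-2.1835]  P^-=[0.5055]  S=[1.0755]  K=[0.4700]  nu=[0.9135]  x^+=[-1.7541]  P^+=[0.2679]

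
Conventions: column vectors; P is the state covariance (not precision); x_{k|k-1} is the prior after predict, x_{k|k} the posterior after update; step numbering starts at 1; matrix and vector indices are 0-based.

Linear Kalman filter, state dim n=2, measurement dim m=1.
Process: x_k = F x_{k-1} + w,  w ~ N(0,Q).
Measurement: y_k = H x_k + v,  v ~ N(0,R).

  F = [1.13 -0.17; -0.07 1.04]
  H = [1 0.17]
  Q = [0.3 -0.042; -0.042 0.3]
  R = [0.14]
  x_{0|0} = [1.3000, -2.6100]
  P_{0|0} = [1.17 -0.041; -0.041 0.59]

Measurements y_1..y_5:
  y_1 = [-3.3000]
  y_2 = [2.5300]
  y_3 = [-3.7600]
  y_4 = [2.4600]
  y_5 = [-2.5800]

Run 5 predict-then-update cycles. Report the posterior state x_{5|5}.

x_post = [-1.3218, -1.2975]

step 1: x^-=[1.9127, -2.8054]  P^-=[1.8268 -0.2875; -0.2875 0.9498]  S=[1.8965]  K=[0.9375; -0.0665]  nu=[-4.7358]  x^+=[-2.5270, -2.4906]  P^+=[0.1600 -0.1694; -0.1694 0.9415]
step 2: x^-=[-2.4321, -2.4134]  P^-=[0.5966 -0.4222; -0.4222 1.3437]  S=[0.6319]  K=[0.8306; -0.3065]  nu=[5.3724]  x^+=[2.0300, -4.0602]  P^+=[0.1607 -0.2613; -0.2613 1.2843]
step 3: x^-=[2.9842, -4.3648]  P^-=[0.6427 -0.5919; -0.5919 1.7280]  S=[0.6314]  K=[0.8585; -0.4723]  nu=[-6.0022]  x^+=[-2.1689, -1.5302]  P^+=[0.1773 -0.3359; -0.3359 1.5872]
step 4: x^-=[-2.1908, -1.4396]  P^-=[0.7013 -0.7354; -0.7354 2.0665]  S=[0.6510]  K=[0.8853; -0.5900]  nu=[4.8955]  x^+=[2.1430, -4.3282]  P^+=[0.1911 -0.3954; -0.3954 1.8398]
step 5: x^-=[3.1574, -4.6513]  P^-=[0.7492 -0.8517; -0.8517 2.3484]  S=[0.6674]  K=[0.9055; -0.6780]  nu=[-4.9467]  x^+=[-1.3218, -1.2975]  P^+=[0.2019 -0.4420; -0.4420 2.0416]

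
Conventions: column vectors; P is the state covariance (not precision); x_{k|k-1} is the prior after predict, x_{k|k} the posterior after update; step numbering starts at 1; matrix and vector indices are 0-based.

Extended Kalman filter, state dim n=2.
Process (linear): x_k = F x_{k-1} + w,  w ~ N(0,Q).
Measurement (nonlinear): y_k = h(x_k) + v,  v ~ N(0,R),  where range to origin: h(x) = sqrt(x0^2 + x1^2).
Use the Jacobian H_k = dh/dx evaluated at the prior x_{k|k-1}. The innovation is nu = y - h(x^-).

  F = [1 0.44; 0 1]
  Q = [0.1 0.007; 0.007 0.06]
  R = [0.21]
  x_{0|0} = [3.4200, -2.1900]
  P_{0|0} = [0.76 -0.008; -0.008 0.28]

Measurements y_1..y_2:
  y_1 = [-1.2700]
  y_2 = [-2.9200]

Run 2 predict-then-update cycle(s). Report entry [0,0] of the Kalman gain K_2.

step 1: x^-=[2.4564, -2.1900]  P^-=[0.9072 0.1222; 0.1222 0.3400]  H_jac=[0.7464 -0.6655]  S=[0.7446]  K=[0.8002; -0.1814]  nu=[-4.5609]  x^+=[-1.1931, -1.3628]  P^+=[0.4304 0.2303; 0.2303 0.3155]
step 2: x^-=[-1.7928, -1.3628]  P^-=[0.7941 0.3761; 0.3761 0.3755]  H_jac=[-0.7961 -0.6052]  S=[1.2132]  K=[-0.7087; -0.4341]  nu=[-5.1719]  x^+=[1.8726, 0.8823]  P^+=[0.1848 0.0028; 0.0028 0.1469]

K[0,0] = -0.7087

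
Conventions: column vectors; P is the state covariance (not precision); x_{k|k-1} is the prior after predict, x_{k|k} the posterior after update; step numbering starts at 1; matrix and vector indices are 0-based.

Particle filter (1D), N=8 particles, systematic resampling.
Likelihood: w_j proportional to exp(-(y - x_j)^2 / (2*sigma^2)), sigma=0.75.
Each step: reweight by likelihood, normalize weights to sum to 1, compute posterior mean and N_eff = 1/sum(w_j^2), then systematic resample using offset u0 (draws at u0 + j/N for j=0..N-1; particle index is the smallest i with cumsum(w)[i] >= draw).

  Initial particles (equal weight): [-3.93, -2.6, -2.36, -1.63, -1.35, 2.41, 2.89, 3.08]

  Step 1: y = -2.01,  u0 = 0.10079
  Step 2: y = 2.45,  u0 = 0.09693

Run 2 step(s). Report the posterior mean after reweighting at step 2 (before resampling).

post_mean = -1.3850

step 1: w=[0.0117, 0.2274, 0.2779, 0.2726, 0.2104, 0.0000, 0.0000, 0.0000]  mean=-2.0215  Neff=4.0379  idx=[1, 1, 2, 2, 3, 3, 4, 4]
step 2: w=[0.0000, 0.0000, 0.0002, 0.0002, 0.0616, 0.0616, 0.4381, 0.4381]  mean=-1.3850  Neff=2.5540  idx=[5, 6, 6, 6, 7, 7, 7, 7]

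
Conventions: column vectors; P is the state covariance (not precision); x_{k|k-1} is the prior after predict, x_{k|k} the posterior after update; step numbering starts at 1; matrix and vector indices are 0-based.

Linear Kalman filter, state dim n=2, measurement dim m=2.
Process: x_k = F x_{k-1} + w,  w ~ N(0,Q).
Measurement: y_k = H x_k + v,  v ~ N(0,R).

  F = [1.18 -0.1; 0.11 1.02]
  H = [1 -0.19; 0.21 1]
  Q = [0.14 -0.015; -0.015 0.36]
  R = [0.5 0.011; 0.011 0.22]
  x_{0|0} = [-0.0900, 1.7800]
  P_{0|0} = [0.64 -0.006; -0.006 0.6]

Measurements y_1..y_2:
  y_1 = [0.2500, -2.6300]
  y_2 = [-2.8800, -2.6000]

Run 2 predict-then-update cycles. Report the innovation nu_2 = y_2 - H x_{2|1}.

step 1: x^-=[-0.2842, 1.8057]  P^-=[1.0386 -0.0003; -0.0003 0.9906]  S=[1.5744 0.0406; 0.0406 1.2563]  K=[0.6557 0.1522; -0.1402 0.7930]  nu=[0.8773, -4.3760]  x^+=[-0.3749, -1.7875]  P^+=[0.3243 -0.0274; -0.0274 0.1787]
step 2: x^-=[-0.2636, -1.8645]  P^-=[0.5999 -0.0238; -0.0238 0.5437]  S=[1.1285 0.0108; 0.0108 0.7801]  K=[0.5344 0.1235; -0.1193 0.6921]  nu=[-2.9707, -0.6802]  x^+=[-1.9350, -1.9810]  P^+=[0.2643 -0.0224; -0.0224 0.1557]

innov = [-2.9707, -0.6802]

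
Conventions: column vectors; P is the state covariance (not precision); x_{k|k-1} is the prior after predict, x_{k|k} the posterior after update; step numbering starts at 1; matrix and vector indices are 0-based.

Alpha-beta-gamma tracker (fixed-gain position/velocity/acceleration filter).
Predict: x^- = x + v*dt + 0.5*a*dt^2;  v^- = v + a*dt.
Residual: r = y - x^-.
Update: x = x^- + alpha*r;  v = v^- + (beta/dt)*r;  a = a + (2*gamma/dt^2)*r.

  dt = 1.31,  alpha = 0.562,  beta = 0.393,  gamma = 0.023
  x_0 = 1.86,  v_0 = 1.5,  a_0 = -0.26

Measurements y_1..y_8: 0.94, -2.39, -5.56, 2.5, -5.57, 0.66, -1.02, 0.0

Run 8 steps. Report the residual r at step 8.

resid = 0.8691

step 1: x_pred=3.6019  r=-2.6619  x^+=2.1059  v^+=0.3608  a^+=-0.3314
step 2: x_pred=2.2943  r=-4.6843  x^+=-0.3383  v^+=-1.4785  a^+=-0.4569
step 3: x_pred=-2.6672  r=-2.8928  x^+=-4.2930  v^+=-2.9449  a^+=-0.5345
step 4: x_pred=-8.6094  r=11.1094  x^+=-2.3659  v^+=-0.3122  a^+=-0.2367
step 5: x_pred=-2.9780  r=-2.5920  x^+=-4.4347  v^+=-1.3999  a^+=-0.3061
step 6: x_pred=-6.5312  r=7.1912  x^+=-2.4898  v^+=0.3564  a^+=-0.1134
step 7: x_pred=-2.1201  r=1.1001  x^+=-1.5018  v^+=0.5379  a^+=-0.0839
step 8: x_pred=-0.8691  r=0.8691  x^+=-0.3807  v^+=0.6888  a^+=-0.0606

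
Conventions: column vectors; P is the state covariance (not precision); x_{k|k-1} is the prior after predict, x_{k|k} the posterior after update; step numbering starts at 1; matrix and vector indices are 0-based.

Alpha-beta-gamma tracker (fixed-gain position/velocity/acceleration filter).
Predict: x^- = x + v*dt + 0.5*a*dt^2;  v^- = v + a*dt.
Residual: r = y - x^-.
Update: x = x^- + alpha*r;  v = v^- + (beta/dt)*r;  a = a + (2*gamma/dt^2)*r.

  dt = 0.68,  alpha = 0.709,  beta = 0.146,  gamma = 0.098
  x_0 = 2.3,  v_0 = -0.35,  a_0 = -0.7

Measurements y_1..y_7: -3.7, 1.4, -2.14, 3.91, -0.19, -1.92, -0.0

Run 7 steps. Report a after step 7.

a_post = 1.5488

step 1: x_pred=1.9002  r=-5.6002  x^+=-2.0704  v^+=-2.0284  a^+=-3.0738
step 2: x_pred=-4.1603  r=5.5603  x^+=-0.2181  v^+=-2.9247  a^+=-0.7169
step 3: x_pred=-2.3726  r=0.2326  x^+=-2.2077  v^+=-3.3623  a^+=-0.6183
step 4: x_pred=-4.6370  r=8.5470  x^+=1.4228  v^+=-1.9476  a^+=3.0046
step 5: x_pred=0.7931  r=-0.9831  x^+=0.0961  v^+=-0.1156  a^+=2.5878
step 6: x_pred=0.6158  r=-2.5358  x^+=-1.1821  v^+=1.0997  a^+=1.5130
step 7: x_pred=-0.0845  r=0.0845  x^+=-0.0246  v^+=2.1467  a^+=1.5488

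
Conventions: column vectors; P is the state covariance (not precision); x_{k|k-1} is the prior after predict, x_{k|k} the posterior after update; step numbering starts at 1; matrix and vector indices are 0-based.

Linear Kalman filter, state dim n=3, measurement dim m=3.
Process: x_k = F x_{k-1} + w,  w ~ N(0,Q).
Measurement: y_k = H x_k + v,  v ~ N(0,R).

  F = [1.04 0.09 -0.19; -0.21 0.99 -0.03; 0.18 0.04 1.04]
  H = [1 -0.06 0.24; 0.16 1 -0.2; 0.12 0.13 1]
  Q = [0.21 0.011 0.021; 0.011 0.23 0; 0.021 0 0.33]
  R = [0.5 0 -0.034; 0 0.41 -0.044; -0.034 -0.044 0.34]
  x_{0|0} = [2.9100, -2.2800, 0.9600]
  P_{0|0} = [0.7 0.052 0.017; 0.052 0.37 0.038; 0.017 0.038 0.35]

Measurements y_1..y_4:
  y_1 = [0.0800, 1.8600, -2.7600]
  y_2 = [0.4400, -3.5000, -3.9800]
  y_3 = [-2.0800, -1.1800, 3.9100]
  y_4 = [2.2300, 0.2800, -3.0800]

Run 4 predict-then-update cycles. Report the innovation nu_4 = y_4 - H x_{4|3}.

innov = [2.6090, 1.7915, -3.9461]

step 1: x^-=[2.6388, -2.8971, 1.4310]  P^-=[0.9845 -0.0615 0.1083; -0.0615 0.6002 0.0214; 0.1083 0.0214 0.7421]  S=[1.5881 0.0129 0.3608; 0.0129 1.0299 -0.0686; 0.3608 -0.0686 1.1361]  K=[0.6397 0.0638 -0.0070; -0.0962 0.5800 0.1466; 0.0316 -0.0634 0.6532]  nu=[-3.0761, 4.6211, -4.1310]  x^+=[0.9948, -0.5265, -1.6579]  P^+=[0.3325 -0.0391 -0.0618; -0.0391 0.2379 0.0014; -0.0618 0.0014 0.2311]
step 2: x^-=[1.3022, -0.6804, -1.5662]  P^-=[0.5970 -0.0794 -0.0284; -0.0794 0.4934 -0.0018; -0.0284 -0.0018 0.5675]  S=[1.1274 -0.0359 0.1311; -0.0359 0.9185 -0.0987; 0.1311 -0.0987 0.9147]  K=[0.5332 0.0406 -0.0360; -0.0951 0.5339 0.1290; 0.0232 -0.0644 0.6062]  nu=[-0.5271, -3.3412, -2.4816]  x^+=[0.9748, -2.7342, -2.8675]  P^+=[0.2801 -0.0387 -0.0607; -0.0387 0.2194 -0.0003; -0.0607 -0.0003 0.2155]
step 3: x^-=[1.3125, -2.8255, -2.9161]  P^-=[0.5393 -0.0690 -0.0342; -0.0690 0.4729 -0.0019; -0.0342 -0.0019 0.5492]  S=[1.0645 -0.0317 0.1152; -0.0317 0.8995 -0.0982; 0.1152 -0.0982 0.8941]  K=[0.5080 0.0407 -0.0369; -0.0900 0.5245 0.1266; 0.0250 -0.0640 0.5991]  nu=[-2.8622, 0.8523, 7.0359]  x^+=[-0.3664, -1.2303, 1.1730]  P^+=[0.2672 -0.0362 -0.0590; -0.0362 0.2152 -0.0006; -0.0590 -0.0006 0.2128]
step 4: x^-=[-0.7147, -1.1762, 1.1048]  P^-=[0.5250 -0.0640 -0.0342; -0.0640 0.4672 -0.0018; -0.0342 -0.0018 0.5465]  S=[1.0495 -0.0286 0.1136; -0.0286 0.8949 -0.0979; 0.1136 -0.0979 0.8913]  K=[0.5011 0.0420 -0.0362; -0.0875 0.5220 0.1260; 0.0261 -0.0640 0.5980]  nu=[2.6090, 1.7915, -3.9461]  x^+=[0.8110, -0.9666, -1.3014]  P^+=[0.2637 -0.0350 -0.0583; -0.0350 0.2139 -0.0008; -0.0583 -0.0008 0.2123]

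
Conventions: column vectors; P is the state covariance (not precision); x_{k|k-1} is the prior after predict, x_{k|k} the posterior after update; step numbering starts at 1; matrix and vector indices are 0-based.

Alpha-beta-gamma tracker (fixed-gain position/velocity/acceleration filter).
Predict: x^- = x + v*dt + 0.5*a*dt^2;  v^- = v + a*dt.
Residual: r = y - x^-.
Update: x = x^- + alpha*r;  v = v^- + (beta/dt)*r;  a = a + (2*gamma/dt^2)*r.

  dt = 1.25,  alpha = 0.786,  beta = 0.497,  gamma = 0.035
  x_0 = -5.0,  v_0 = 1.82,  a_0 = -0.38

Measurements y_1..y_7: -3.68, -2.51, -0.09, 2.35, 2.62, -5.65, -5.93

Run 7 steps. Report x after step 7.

x_post = -6.4299

step 1: x_pred=-3.0219  r=-0.6581  x^+=-3.5392  v^+=1.0833  a^+=-0.4095
step 2: x_pred=-2.5049  r=-0.0051  x^+=-2.5089  v^+=0.5695  a^+=-0.4097
step 3: x_pred=-2.1172  r=2.0272  x^+=-0.5238  v^+=0.8633  a^+=-0.3189
step 4: x_pred=0.3062  r=2.0438  x^+=1.9126  v^+=1.2773  a^+=-0.2273
step 5: x_pred=3.3317  r=-0.7117  x^+=2.7723  v^+=0.7102  a^+=-0.2592
step 6: x_pred=3.4575  r=-9.1075  x^+=-3.7010  v^+=-3.2350  a^+=-0.6672
step 7: x_pred=-8.2660  r=2.3360  x^+=-6.4299  v^+=-3.1402  a^+=-0.5626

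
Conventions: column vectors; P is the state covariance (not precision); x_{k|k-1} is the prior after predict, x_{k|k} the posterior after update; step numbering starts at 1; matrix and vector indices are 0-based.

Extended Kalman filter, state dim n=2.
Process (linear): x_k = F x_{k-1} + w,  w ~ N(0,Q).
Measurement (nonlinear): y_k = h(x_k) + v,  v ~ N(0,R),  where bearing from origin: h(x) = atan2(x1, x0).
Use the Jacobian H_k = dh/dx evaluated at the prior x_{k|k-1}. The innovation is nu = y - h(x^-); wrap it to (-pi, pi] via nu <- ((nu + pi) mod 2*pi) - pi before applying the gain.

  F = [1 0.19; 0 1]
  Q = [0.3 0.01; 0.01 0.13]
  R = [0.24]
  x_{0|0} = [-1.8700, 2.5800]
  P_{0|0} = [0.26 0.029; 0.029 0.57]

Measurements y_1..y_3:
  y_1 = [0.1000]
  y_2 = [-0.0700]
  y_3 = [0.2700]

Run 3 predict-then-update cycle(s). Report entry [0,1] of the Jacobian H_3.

step 1: x^-=[-1.3798, 2.5800]  P^-=[0.5916 0.1473; 0.1473 0.7000]  H_jac=[-0.3014 -0.1612]  S=[0.3262]  K=[-0.6193; -0.4819]  nu=[-1.9619]  x^+=[-0.1648, 3.5255]  P^+=[0.4665 0.0499; 0.0499 0.6242]
step 2: x^-=[0.5051, 3.5255]  P^-=[0.8080 0.1785; 0.1785 0.7542]  H_jac=[-0.2779 0.0398]  S=[0.2997]  K=[-0.7257; -0.0654]  nu=[-1.4985]  x^+=[1.5925, 3.6235]  P^+=[0.6502 0.1643; 0.1643 0.7529]
step 3: x^-=[2.2810, 3.6235]  P^-=[1.0398 0.3174; 0.3174 0.8829]  H_jac=[-0.1977 0.1244]  S=[0.2787]  K=[-0.5958; 0.1691]  nu=[-0.7390]  x^+=[2.7212, 3.4985]  P^+=[0.9409 0.3455; 0.3455 0.8750]

H_jac[0,1] = 0.1244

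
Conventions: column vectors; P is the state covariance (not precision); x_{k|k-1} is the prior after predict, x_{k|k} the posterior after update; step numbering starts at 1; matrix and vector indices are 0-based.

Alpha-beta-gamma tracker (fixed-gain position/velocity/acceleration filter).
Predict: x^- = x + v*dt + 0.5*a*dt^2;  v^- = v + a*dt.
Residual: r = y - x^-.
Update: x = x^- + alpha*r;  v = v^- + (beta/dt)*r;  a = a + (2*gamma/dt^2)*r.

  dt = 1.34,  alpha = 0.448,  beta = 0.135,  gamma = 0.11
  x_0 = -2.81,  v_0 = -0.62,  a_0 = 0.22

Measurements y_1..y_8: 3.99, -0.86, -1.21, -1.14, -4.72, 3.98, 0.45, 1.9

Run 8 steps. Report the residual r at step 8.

resid = 6.2492

step 1: x_pred=-3.4433  r=7.4333  x^+=-0.1132  v^+=0.4237  a^+=1.1307
step 2: x_pred=1.4697  r=-2.3297  x^+=0.4260  v^+=1.7042  a^+=0.8453
step 3: x_pred=3.4685  r=-4.6785  x^+=1.3725  v^+=2.3655  a^+=0.2721
step 4: x_pred=4.7866  r=-5.9266  x^+=2.1315  v^+=2.1330  a^+=-0.4541
step 5: x_pred=4.5821  r=-9.3021  x^+=0.4147  v^+=0.5874  a^+=-1.5938
step 6: x_pred=-0.2290  r=4.2090  x^+=1.6566  v^+=-1.1242  a^+=-1.0781
step 7: x_pred=-0.8176  r=1.2676  x^+=-0.2497  v^+=-2.4411  a^+=-0.9228
step 8: x_pred=-4.3492  r=6.2492  x^+=-1.5496  v^+=-3.0480  a^+=-0.1571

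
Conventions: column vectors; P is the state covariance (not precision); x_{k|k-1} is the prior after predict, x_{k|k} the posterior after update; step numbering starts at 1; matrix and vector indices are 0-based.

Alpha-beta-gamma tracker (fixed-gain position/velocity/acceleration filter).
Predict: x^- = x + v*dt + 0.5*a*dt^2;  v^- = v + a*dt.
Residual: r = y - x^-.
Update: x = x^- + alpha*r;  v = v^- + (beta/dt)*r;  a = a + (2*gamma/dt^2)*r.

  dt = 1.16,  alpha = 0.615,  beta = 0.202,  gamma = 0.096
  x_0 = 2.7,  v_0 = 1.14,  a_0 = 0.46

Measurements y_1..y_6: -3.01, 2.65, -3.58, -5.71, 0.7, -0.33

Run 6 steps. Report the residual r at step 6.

resid = 5.2258

step 1: x_pred=4.3319  r=-7.3419  x^+=-0.1834  v^+=0.3951  a^+=-0.5876
step 2: x_pred=-0.1204  r=2.7704  x^+=1.5834  v^+=0.1959  a^+=-0.1923
step 3: x_pred=1.6813  r=-5.2613  x^+=-1.5544  v^+=-0.9433  a^+=-0.9430
step 4: x_pred=-3.2831  r=-2.4269  x^+=-4.7757  v^+=-2.4598  a^+=-1.2893
step 5: x_pred=-8.4965  r=9.1965  x^+=-2.8407  v^+=-2.3540  a^+=0.0229
step 6: x_pred=-5.5558  r=5.2258  x^+=-2.3419  v^+=-1.4174  a^+=0.7686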